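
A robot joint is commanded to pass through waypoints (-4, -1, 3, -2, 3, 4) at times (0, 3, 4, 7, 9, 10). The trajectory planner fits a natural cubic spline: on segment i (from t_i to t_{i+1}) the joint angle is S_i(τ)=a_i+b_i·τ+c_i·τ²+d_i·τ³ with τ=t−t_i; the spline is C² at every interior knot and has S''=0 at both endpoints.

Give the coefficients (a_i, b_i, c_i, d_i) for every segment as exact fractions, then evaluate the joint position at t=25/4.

  seg 0: a=-4 b=-827/1548 c=0 d=2375/13932
  seg 1: a=-1 b=3149/774 c=2375/1548 d=-827/516
  seg 2: a=3 b=3605/1548 c=-1267/387 d=9019/13932
  seg 3: a=-2 b=127/774 c=439/172 d=-2143/3096
  seg 4: a=3 b=800/387 c=-413/258 d=413/774
S(25/4) = -10573/11008

Δ: Δ0=1, Δ1=4, Δ2=-5/3, Δ3=5/2, Δ4=1
row 1: diag=8, rhs=18; c'=1/8, d'=9/4
row 2: denom=8−1·1/8=63/8; d'=(-34−1·9/4)/(63/8)=-290/63
row 3: denom=10−3·8/21=62/7; d'=(25−3·-290/63)/(62/7)=815/186
row 4: denom=6−2·7/31=172/31; d'=(-9−2·815/186)/(172/31)=-413/129
back: M4=-413/129
back: M3=815/186−7/31·-413/129=439/86
back: M2=-290/63−8/21·439/86=-2534/387
back: M1=9/4−1/8·-2534/387=2375/774
M: M0=0, M1=2375/774, M2=-2534/387, M3=439/86, M4=-413/129, M5=0
seg 0: a=-4, c=M0/2=0, d=(M1−M0)/(6·3)=2375/13932, b=Δ0−h0·(2M0+M1)/6=-827/1548
seg 1: a=-1, c=M1/2=2375/1548, d=(M2−M1)/(6·1)=-827/516, b=Δ1−h1·(2M1+M2)/6=3149/774
seg 2: a=3, c=M2/2=-1267/387, d=(M3−M2)/(6·3)=9019/13932, b=Δ2−h2·(2M2+M3)/6=3605/1548
seg 3: a=-2, c=M3/2=439/172, d=(M4−M3)/(6·2)=-2143/3096, b=Δ3−h3·(2M3+M4)/6=127/774
seg 4: a=3, c=M4/2=-413/258, d=(M5−M4)/(6·1)=413/774, b=Δ4−h4·(2M4+M5)/6=800/387
t_q=25/4 → seg 2, τ=9/4; S=3+3605/1548·τ+-1267/387·τ²+9019/13932·τ³=-10573/11008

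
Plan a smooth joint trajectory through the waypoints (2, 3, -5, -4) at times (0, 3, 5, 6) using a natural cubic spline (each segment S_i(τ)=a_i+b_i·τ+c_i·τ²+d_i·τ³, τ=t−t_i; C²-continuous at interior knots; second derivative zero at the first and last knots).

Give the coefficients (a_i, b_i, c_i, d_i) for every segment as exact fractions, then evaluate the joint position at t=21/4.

Δ: Δ0=1/3, Δ1=-4, Δ2=1
row 1: diag=10, rhs=-26; c'=1/5, d'=-13/5
row 2: denom=6−2·1/5=28/5; d'=(30−2·-13/5)/(28/5)=44/7
back: M2=44/7
back: M1=-13/5−1/5·44/7=-27/7
M: M0=0, M1=-27/7, M2=44/7, M3=0
seg 0: a=2, c=M0/2=0, d=(M1−M0)/(6·3)=-3/14, b=Δ0−h0·(2M0+M1)/6=95/42
seg 1: a=3, c=M1/2=-27/14, d=(M2−M1)/(6·2)=71/84, b=Δ1−h1·(2M1+M2)/6=-74/21
seg 2: a=-5, c=M2/2=22/7, d=(M3−M2)/(6·1)=-22/21, b=Δ2−h2·(2M2+M3)/6=-23/21
t_q=21/4 → seg 2, τ=1/4; S=-5+-23/21·τ+22/7·τ²+-22/21·τ³=-163/32

  seg 0: a=2 b=95/42 c=0 d=-3/14
  seg 1: a=3 b=-74/21 c=-27/14 d=71/84
  seg 2: a=-5 b=-23/21 c=22/7 d=-22/21
S(21/4) = -163/32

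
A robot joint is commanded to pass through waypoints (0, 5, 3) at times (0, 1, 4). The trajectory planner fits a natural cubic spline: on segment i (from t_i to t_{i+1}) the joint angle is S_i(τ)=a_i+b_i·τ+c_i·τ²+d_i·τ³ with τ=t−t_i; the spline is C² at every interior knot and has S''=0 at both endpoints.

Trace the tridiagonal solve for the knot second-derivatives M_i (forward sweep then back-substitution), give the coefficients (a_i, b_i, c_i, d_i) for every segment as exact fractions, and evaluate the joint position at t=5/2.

  seg 0: a=0 b=137/24 c=0 d=-17/24
  seg 1: a=5 b=43/12 c=-17/8 d=17/72
S(5/2) = 409/64

Δ: Δ0=5, Δ1=-2/3
row 1: diag=8, rhs=-34; c'=3/8, d'=-17/4
back: M1=-17/4
M: M0=0, M1=-17/4, M2=0
seg 0: a=0, c=M0/2=0, d=(M1−M0)/(6·1)=-17/24, b=Δ0−h0·(2M0+M1)/6=137/24
seg 1: a=5, c=M1/2=-17/8, d=(M2−M1)/(6·3)=17/72, b=Δ1−h1·(2M1+M2)/6=43/12
t_q=5/2 → seg 1, τ=3/2; S=5+43/12·τ+-17/8·τ²+17/72·τ³=409/64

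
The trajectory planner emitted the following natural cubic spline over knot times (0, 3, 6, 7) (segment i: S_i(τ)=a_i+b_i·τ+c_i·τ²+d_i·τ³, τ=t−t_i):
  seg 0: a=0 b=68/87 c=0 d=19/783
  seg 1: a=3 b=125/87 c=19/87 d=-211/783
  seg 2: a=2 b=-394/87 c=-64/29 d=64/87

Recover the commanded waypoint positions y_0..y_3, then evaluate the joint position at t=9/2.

y_0=0 y_1=3 y_2=2 y_3=-4
S(9/2) = 1099/232

y_0 = S_0(0) = a_0 = 0
y_1 = S_1(0) = a_1 = 3
y_2 = S_2(0) = a_2 = 2
y_3 = S_2(1) = -4
t_q=9/2 is in segment 1 (τ=3/2); S_1(τ)=1099/232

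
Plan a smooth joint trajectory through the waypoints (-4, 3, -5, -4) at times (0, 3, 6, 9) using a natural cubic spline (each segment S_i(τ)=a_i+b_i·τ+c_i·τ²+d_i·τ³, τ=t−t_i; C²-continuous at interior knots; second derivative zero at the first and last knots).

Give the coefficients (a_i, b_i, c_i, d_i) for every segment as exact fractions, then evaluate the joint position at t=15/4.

Δ: Δ0=7/3, Δ1=-8/3, Δ2=1/3
row 1: diag=12, rhs=-30; c'=1/4, d'=-5/2
row 2: denom=12−3·1/4=45/4; d'=(18−3·-5/2)/(45/4)=34/15
back: M2=34/15
back: M1=-5/2−1/4·34/15=-46/15
M: M0=0, M1=-46/15, M2=34/15, M3=0
seg 0: a=-4, c=M0/2=0, d=(M1−M0)/(6·3)=-23/135, b=Δ0−h0·(2M0+M1)/6=58/15
seg 1: a=3, c=M1/2=-23/15, d=(M2−M1)/(6·3)=8/27, b=Δ1−h1·(2M1+M2)/6=-11/15
seg 2: a=-5, c=M2/2=17/15, d=(M3−M2)/(6·3)=-17/135, b=Δ2−h2·(2M2+M3)/6=-29/15
t_q=15/4 → seg 1, τ=3/4; S=3+-11/15·τ+-23/15·τ²+8/27·τ³=137/80

  seg 0: a=-4 b=58/15 c=0 d=-23/135
  seg 1: a=3 b=-11/15 c=-23/15 d=8/27
  seg 2: a=-5 b=-29/15 c=17/15 d=-17/135
S(15/4) = 137/80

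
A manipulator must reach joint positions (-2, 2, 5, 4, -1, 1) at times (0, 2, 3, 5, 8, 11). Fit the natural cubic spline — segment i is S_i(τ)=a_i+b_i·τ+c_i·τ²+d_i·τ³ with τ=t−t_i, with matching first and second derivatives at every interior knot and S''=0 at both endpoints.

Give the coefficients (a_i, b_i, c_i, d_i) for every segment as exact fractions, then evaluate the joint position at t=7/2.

  seg 0: a=-2 b=1755/1199 c=0 d=643/4796
  seg 1: a=2 b=3684/1199 c=1929/2398 d=-2103/2398
  seg 2: a=5 b=447/218 c=-2190/1199 d=661/2398
  seg 3: a=4 b=-4671/2398 c=-207/1199 d=5749/64746
  seg 4: a=-1 b=-703/1199 c=4507/7194 d=-4507/64746
S(7/2) = 107489/19184

Δ: Δ0=2, Δ1=3, Δ2=-1/2, Δ3=-5/3, Δ4=2/3
row 1: diag=6, rhs=6; c'=1/6, d'=1
row 2: denom=6−1·1/6=35/6; d'=(-21−1·1)/(35/6)=-132/35
row 3: denom=10−2·12/35=326/35; d'=(-7−2·-132/35)/(326/35)=19/326
row 4: denom=12−3·105/326=3597/326; d'=(14−3·19/326)/(3597/326)=4507/3597
back: M4=4507/3597
back: M3=19/326−105/326·4507/3597=-414/1199
back: M2=-132/35−12/35·-414/1199=-4380/1199
back: M1=1−1/6·-4380/1199=1929/1199
M: M0=0, M1=1929/1199, M2=-4380/1199, M3=-414/1199, M4=4507/3597, M5=0
seg 0: a=-2, c=M0/2=0, d=(M1−M0)/(6·2)=643/4796, b=Δ0−h0·(2M0+M1)/6=1755/1199
seg 1: a=2, c=M1/2=1929/2398, d=(M2−M1)/(6·1)=-2103/2398, b=Δ1−h1·(2M1+M2)/6=3684/1199
seg 2: a=5, c=M2/2=-2190/1199, d=(M3−M2)/(6·2)=661/2398, b=Δ2−h2·(2M2+M3)/6=447/218
seg 3: a=4, c=M3/2=-207/1199, d=(M4−M3)/(6·3)=5749/64746, b=Δ3−h3·(2M3+M4)/6=-4671/2398
seg 4: a=-1, c=M4/2=4507/7194, d=(M5−M4)/(6·3)=-4507/64746, b=Δ4−h4·(2M4+M5)/6=-703/1199
t_q=7/2 → seg 2, τ=1/2; S=5+447/218·τ+-2190/1199·τ²+661/2398·τ³=107489/19184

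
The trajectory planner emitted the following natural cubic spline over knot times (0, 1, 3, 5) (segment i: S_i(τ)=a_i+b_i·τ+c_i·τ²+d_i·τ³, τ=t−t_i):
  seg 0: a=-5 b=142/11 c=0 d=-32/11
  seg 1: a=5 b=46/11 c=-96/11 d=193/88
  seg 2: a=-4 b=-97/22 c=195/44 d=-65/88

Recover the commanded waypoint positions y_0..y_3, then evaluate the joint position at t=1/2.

y_0 = S_0(0) = a_0 = -5
y_1 = S_1(0) = a_1 = 5
y_2 = S_2(0) = a_2 = -4
y_3 = S_2(2) = -1
t_q=1/2 is in segment 0 (τ=1/2); S_0(τ)=12/11

y_0=-5 y_1=5 y_2=-4 y_3=-1
S(1/2) = 12/11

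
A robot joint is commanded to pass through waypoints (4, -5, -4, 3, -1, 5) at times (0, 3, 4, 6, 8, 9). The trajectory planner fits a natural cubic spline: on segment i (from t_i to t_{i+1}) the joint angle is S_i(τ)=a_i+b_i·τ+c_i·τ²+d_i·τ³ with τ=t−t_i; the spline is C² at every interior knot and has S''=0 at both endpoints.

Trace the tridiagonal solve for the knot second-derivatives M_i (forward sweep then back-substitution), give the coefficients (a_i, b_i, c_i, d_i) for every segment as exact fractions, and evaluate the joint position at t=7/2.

  seg 0: a=4 b=-1971/469 c=0 d=188/1407
  seg 1: a=-5 b=-279/469 c=564/469 d=184/469
  seg 2: a=-4 b=1401/469 c=1116/469 d=-569/536
  seg 3: a=3 b=-219/938 c=-7485/1876 d=1457/938
  seg 4: a=-1 b=2295/938 c=9999/1876 d=-3333/1876
S(7/2) = -663/134

Δ: Δ0=-3, Δ1=1, Δ2=7/2, Δ3=-2, Δ4=6
row 1: diag=8, rhs=24; c'=1/8, d'=3
row 2: denom=6−1·1/8=47/8; d'=(15−1·3)/(47/8)=96/47
row 3: denom=8−2·16/47=344/47; d'=(-33−2·96/47)/(344/47)=-1743/344
row 4: denom=6−2·47/172=469/86; d'=(48−2·-1743/344)/(469/86)=9999/938
back: M4=9999/938
back: M3=-1743/344−47/172·9999/938=-7485/938
back: M2=96/47−16/47·-7485/938=2232/469
back: M1=3−1/8·2232/469=1128/469
M: M0=0, M1=1128/469, M2=2232/469, M3=-7485/938, M4=9999/938, M5=0
seg 0: a=4, c=M0/2=0, d=(M1−M0)/(6·3)=188/1407, b=Δ0−h0·(2M0+M1)/6=-1971/469
seg 1: a=-5, c=M1/2=564/469, d=(M2−M1)/(6·1)=184/469, b=Δ1−h1·(2M1+M2)/6=-279/469
seg 2: a=-4, c=M2/2=1116/469, d=(M3−M2)/(6·2)=-569/536, b=Δ2−h2·(2M2+M3)/6=1401/469
seg 3: a=3, c=M3/2=-7485/1876, d=(M4−M3)/(6·2)=1457/938, b=Δ3−h3·(2M3+M4)/6=-219/938
seg 4: a=-1, c=M4/2=9999/1876, d=(M5−M4)/(6·1)=-3333/1876, b=Δ4−h4·(2M4+M5)/6=2295/938
t_q=7/2 → seg 1, τ=1/2; S=-5+-279/469·τ+564/469·τ²+184/469·τ³=-663/134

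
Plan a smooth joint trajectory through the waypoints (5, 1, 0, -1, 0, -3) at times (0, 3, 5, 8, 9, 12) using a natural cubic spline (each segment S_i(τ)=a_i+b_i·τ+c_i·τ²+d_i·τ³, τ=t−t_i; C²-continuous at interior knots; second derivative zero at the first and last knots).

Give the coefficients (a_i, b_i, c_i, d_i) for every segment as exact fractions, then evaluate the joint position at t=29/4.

  seg 0: a=5 b=-361/222 c=0 d=65/1998
  seg 1: a=1 b=-83/111 c=65/222 d=-25/296
  seg 2: a=0 b=-131/222 c=-95/444 d=133/1332
  seg 3: a=-1 b=365/444 c=76/111 d=-75/148
  seg 4: a=0 b=149/222 c=-371/444 d=371/3996
S(29/4) = -12063/9472

Δ: Δ0=-4/3, Δ1=-1/2, Δ2=-1/3, Δ3=1, Δ4=-1
row 1: diag=10, rhs=5; c'=1/5, d'=1/2
row 2: denom=10−2·1/5=48/5; d'=(1−2·1/2)/(48/5)=0
row 3: denom=8−3·5/16=113/16; d'=(8−3·0)/(113/16)=128/113
row 4: denom=8−1·16/113=888/113; d'=(-12−1·128/113)/(888/113)=-371/222
back: M4=-371/222
back: M3=128/113−16/113·-371/222=152/111
back: M2=0−5/16·152/111=-95/222
back: M1=1/2−1/5·-95/222=65/111
M: M0=0, M1=65/111, M2=-95/222, M3=152/111, M4=-371/222, M5=0
seg 0: a=5, c=M0/2=0, d=(M1−M0)/(6·3)=65/1998, b=Δ0−h0·(2M0+M1)/6=-361/222
seg 1: a=1, c=M1/2=65/222, d=(M2−M1)/(6·2)=-25/296, b=Δ1−h1·(2M1+M2)/6=-83/111
seg 2: a=0, c=M2/2=-95/444, d=(M3−M2)/(6·3)=133/1332, b=Δ2−h2·(2M2+M3)/6=-131/222
seg 3: a=-1, c=M3/2=76/111, d=(M4−M3)/(6·1)=-75/148, b=Δ3−h3·(2M3+M4)/6=365/444
seg 4: a=0, c=M4/2=-371/444, d=(M5−M4)/(6·3)=371/3996, b=Δ4−h4·(2M4+M5)/6=149/222
t_q=29/4 → seg 2, τ=9/4; S=0+-131/222·τ+-95/444·τ²+133/1332·τ³=-12063/9472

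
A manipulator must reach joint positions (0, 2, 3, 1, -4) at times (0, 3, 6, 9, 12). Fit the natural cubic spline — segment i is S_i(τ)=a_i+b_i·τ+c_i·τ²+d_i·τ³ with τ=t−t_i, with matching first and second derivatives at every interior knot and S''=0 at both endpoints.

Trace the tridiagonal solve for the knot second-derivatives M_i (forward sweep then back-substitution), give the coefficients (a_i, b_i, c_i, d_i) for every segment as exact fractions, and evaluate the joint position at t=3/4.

  seg 0: a=0 b=59/84 c=0 d=-1/252
  seg 1: a=2 b=25/42 c=-1/28 d=-13/756
  seg 2: a=3 b=-1/12 c=-4/21 d=-1/756
  seg 3: a=1 b=-53/42 c=-17/84 d=17/756
S(3/4) = 941/1792

Δ: Δ0=2/3, Δ1=1/3, Δ2=-2/3, Δ3=-5/3
row 1: diag=12, rhs=-2; c'=1/4, d'=-1/6
row 2: denom=12−3·1/4=45/4; d'=(-6−3·-1/6)/(45/4)=-22/45
row 3: denom=12−3·4/15=56/5; d'=(-6−3·-22/45)/(56/5)=-17/42
back: M3=-17/42
back: M2=-22/45−4/15·-17/42=-8/21
back: M1=-1/6−1/4·-8/21=-1/14
M: M0=0, M1=-1/14, M2=-8/21, M3=-17/42, M4=0
seg 0: a=0, c=M0/2=0, d=(M1−M0)/(6·3)=-1/252, b=Δ0−h0·(2M0+M1)/6=59/84
seg 1: a=2, c=M1/2=-1/28, d=(M2−M1)/(6·3)=-13/756, b=Δ1−h1·(2M1+M2)/6=25/42
seg 2: a=3, c=M2/2=-4/21, d=(M3−M2)/(6·3)=-1/756, b=Δ2−h2·(2M2+M3)/6=-1/12
seg 3: a=1, c=M3/2=-17/84, d=(M4−M3)/(6·3)=17/756, b=Δ3−h3·(2M3+M4)/6=-53/42
t_q=3/4 → seg 0, τ=3/4; S=0+59/84·τ+0·τ²+-1/252·τ³=941/1792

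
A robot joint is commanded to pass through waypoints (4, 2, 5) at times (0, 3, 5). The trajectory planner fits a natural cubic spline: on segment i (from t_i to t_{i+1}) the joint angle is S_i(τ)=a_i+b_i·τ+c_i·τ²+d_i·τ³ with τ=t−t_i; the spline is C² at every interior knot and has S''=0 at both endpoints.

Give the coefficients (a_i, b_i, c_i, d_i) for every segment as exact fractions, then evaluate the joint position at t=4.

  seg 0: a=4 b=-79/60 c=0 d=13/180
  seg 1: a=2 b=19/30 c=13/20 d=-13/120
S(4) = 127/40

Δ: Δ0=-2/3, Δ1=3/2
row 1: diag=10, rhs=13; c'=1/5, d'=13/10
back: M1=13/10
M: M0=0, M1=13/10, M2=0
seg 0: a=4, c=M0/2=0, d=(M1−M0)/(6·3)=13/180, b=Δ0−h0·(2M0+M1)/6=-79/60
seg 1: a=2, c=M1/2=13/20, d=(M2−M1)/(6·2)=-13/120, b=Δ1−h1·(2M1+M2)/6=19/30
t_q=4 → seg 1, τ=1; S=2+19/30·τ+13/20·τ²+-13/120·τ³=127/40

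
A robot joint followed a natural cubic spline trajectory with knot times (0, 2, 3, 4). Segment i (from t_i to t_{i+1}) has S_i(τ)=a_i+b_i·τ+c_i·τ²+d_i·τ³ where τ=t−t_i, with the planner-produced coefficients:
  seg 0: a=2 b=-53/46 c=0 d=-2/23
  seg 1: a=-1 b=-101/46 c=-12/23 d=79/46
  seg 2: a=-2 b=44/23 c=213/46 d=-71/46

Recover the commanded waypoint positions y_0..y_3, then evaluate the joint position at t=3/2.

y_0 = S_0(0) = a_0 = 2
y_1 = S_1(0) = a_1 = -1
y_2 = S_2(0) = a_2 = -2
y_3 = S_2(1) = 3
t_q=3/2 is in segment 0 (τ=3/2); S_0(τ)=-1/46

y_0=2 y_1=-1 y_2=-2 y_3=3
S(3/2) = -1/46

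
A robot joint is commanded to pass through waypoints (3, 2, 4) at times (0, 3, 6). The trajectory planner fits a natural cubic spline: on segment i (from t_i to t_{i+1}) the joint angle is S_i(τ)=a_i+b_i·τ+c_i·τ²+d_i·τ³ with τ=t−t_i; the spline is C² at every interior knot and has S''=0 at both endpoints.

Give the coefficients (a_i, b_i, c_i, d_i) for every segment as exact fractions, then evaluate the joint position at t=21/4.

  seg 0: a=3 b=-7/12 c=0 d=1/36
  seg 1: a=2 b=1/6 c=1/4 d=-1/36
S(21/4) = 851/256

Δ: Δ0=-1/3, Δ1=2/3
row 1: diag=12, rhs=6; c'=1/4, d'=1/2
back: M1=1/2
M: M0=0, M1=1/2, M2=0
seg 0: a=3, c=M0/2=0, d=(M1−M0)/(6·3)=1/36, b=Δ0−h0·(2M0+M1)/6=-7/12
seg 1: a=2, c=M1/2=1/4, d=(M2−M1)/(6·3)=-1/36, b=Δ1−h1·(2M1+M2)/6=1/6
t_q=21/4 → seg 1, τ=9/4; S=2+1/6·τ+1/4·τ²+-1/36·τ³=851/256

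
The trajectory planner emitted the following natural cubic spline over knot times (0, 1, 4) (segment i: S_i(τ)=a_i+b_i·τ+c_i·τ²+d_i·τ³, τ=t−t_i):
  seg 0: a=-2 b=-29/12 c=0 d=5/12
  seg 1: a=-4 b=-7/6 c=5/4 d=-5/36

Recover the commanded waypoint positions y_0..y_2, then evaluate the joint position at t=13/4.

y_0=-2 y_1=-4 y_2=0
S(13/4) = -481/256

y_0 = S_0(0) = a_0 = -2
y_1 = S_1(0) = a_1 = -4
y_2 = S_1(3) = 0
t_q=13/4 is in segment 1 (τ=9/4); S_1(τ)=-481/256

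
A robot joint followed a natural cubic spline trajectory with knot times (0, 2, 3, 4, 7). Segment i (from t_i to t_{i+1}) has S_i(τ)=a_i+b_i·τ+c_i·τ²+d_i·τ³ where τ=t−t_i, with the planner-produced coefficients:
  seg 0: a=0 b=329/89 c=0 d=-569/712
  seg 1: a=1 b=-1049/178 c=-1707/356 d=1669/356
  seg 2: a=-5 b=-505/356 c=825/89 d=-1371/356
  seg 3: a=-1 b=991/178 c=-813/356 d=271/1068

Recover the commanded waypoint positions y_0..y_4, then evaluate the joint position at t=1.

y_0 = S_0(0) = a_0 = 0
y_1 = S_1(0) = a_1 = 1
y_2 = S_2(0) = a_2 = -5
y_3 = S_3(0) = a_3 = -1
y_4 = S_3(3) = 2
t_q=1 is in segment 0 (τ=1); S_0(τ)=2063/712

y_0=0 y_1=1 y_2=-5 y_3=-1 y_4=2
S(1) = 2063/712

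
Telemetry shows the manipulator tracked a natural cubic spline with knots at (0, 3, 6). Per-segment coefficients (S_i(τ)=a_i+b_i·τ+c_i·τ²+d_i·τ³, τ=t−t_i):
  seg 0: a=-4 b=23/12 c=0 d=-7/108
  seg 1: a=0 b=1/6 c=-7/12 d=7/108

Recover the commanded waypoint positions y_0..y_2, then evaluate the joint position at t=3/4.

y_0 = S_0(0) = a_0 = -4
y_1 = S_1(0) = a_1 = 0
y_2 = S_1(3) = -3
t_q=3/4 is in segment 0 (τ=3/4); S_0(τ)=-663/256

y_0=-4 y_1=0 y_2=-3
S(3/4) = -663/256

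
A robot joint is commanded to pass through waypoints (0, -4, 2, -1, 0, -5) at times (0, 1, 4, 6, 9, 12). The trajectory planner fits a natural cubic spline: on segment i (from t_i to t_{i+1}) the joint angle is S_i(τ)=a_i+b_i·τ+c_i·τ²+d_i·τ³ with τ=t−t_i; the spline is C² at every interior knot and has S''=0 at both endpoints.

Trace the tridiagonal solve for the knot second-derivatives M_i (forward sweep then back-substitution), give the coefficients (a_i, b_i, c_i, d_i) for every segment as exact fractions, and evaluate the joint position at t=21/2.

  seg 0: a=0 b=-25129/4998 c=0 d=5137/4998
  seg 1: a=-4 b=-4859/2499 c=5137/1666 d=-26519/44982
  seg 2: a=2 b=3191/4998 c=-5554/2499 d=1441/2499
  seg 3: a=-1 b=-317/238 c=3092/2499 d=-10229/44982
  seg 4: a=0 b=-40/833 c=-4045/4998 d=4045/44982
S(21/2) = -21185/13328

Δ: Δ0=-4, Δ1=2, Δ2=-3/2, Δ3=1/3, Δ4=-5/3
row 1: diag=8, rhs=36; c'=3/8, d'=9/2
row 2: denom=10−3·3/8=71/8; d'=(-21−3·9/2)/(71/8)=-276/71
row 3: denom=10−2·16/71=678/71; d'=(11−2·-276/71)/(678/71)=1333/678
row 4: denom=12−3·71/226=2499/226; d'=(-12−3·1333/678)/(2499/226)=-4045/2499
back: M4=-4045/2499
back: M3=1333/678−71/226·-4045/2499=6184/2499
back: M2=-276/71−16/71·6184/2499=-11108/2499
back: M1=9/2−3/8·-11108/2499=5137/833
M: M0=0, M1=5137/833, M2=-11108/2499, M3=6184/2499, M4=-4045/2499, M5=0
seg 0: a=0, c=M0/2=0, d=(M1−M0)/(6·1)=5137/4998, b=Δ0−h0·(2M0+M1)/6=-25129/4998
seg 1: a=-4, c=M1/2=5137/1666, d=(M2−M1)/(6·3)=-26519/44982, b=Δ1−h1·(2M1+M2)/6=-4859/2499
seg 2: a=2, c=M2/2=-5554/2499, d=(M3−M2)/(6·2)=1441/2499, b=Δ2−h2·(2M2+M3)/6=3191/4998
seg 3: a=-1, c=M3/2=3092/2499, d=(M4−M3)/(6·3)=-10229/44982, b=Δ3−h3·(2M3+M4)/6=-317/238
seg 4: a=0, c=M4/2=-4045/4998, d=(M5−M4)/(6·3)=4045/44982, b=Δ4−h4·(2M4+M5)/6=-40/833
t_q=21/2 → seg 4, τ=3/2; S=0+-40/833·τ+-4045/4998·τ²+4045/44982·τ³=-21185/13328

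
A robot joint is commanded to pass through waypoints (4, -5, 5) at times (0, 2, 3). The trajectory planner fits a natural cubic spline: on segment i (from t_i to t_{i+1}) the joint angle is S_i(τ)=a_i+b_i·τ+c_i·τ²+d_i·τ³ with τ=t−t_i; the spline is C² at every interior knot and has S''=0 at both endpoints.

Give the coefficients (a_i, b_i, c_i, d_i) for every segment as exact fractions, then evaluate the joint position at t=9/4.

Δ: Δ0=-9/2, Δ1=10
row 1: diag=6, rhs=87; c'=1/6, d'=29/2
back: M1=29/2
M: M0=0, M1=29/2, M2=0
seg 0: a=4, c=M0/2=0, d=(M1−M0)/(6·2)=29/24, b=Δ0−h0·(2M0+M1)/6=-28/3
seg 1: a=-5, c=M1/2=29/4, d=(M2−M1)/(6·1)=-29/12, b=Δ1−h1·(2M1+M2)/6=31/6
t_q=9/4 → seg 1, τ=1/4; S=-5+31/6·τ+29/4·τ²+-29/12·τ³=-843/256

  seg 0: a=4 b=-28/3 c=0 d=29/24
  seg 1: a=-5 b=31/6 c=29/4 d=-29/12
S(9/4) = -843/256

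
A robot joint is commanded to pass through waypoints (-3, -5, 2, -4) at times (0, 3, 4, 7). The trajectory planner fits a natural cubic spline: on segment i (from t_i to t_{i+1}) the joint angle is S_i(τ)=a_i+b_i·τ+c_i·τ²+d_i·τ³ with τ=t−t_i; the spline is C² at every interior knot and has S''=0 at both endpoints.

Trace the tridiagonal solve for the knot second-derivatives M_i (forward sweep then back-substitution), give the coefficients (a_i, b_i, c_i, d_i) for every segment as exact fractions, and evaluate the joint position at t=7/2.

  seg 0: a=-3 b=-253/63 c=0 d=211/567
  seg 1: a=-5 b=380/63 c=211/63 d=-50/21
  seg 2: a=2 b=352/63 c=-239/63 d=239/567
S(7/2) = -13/9

Δ: Δ0=-2/3, Δ1=7, Δ2=-2
row 1: diag=8, rhs=46; c'=1/8, d'=23/4
row 2: denom=8−1·1/8=63/8; d'=(-54−1·23/4)/(63/8)=-478/63
back: M2=-478/63
back: M1=23/4−1/8·-478/63=422/63
M: M0=0, M1=422/63, M2=-478/63, M3=0
seg 0: a=-3, c=M0/2=0, d=(M1−M0)/(6·3)=211/567, b=Δ0−h0·(2M0+M1)/6=-253/63
seg 1: a=-5, c=M1/2=211/63, d=(M2−M1)/(6·1)=-50/21, b=Δ1−h1·(2M1+M2)/6=380/63
seg 2: a=2, c=M2/2=-239/63, d=(M3−M2)/(6·3)=239/567, b=Δ2−h2·(2M2+M3)/6=352/63
t_q=7/2 → seg 1, τ=1/2; S=-5+380/63·τ+211/63·τ²+-50/21·τ³=-13/9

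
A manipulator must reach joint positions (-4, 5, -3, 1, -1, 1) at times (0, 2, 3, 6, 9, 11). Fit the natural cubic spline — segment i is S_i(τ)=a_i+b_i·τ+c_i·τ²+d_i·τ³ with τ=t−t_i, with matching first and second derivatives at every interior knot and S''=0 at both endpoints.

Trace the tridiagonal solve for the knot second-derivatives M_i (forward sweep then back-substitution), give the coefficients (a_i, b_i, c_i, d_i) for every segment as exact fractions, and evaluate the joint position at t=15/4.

  seg 0: a=-4 b=86437/9354 c=0 d=-5543/4677
  seg 1: a=5 b=-46595/9354 c=-11086/1559 d=38279/9354
  seg 2: a=-3 b=-32395/4677 c=16107/3118 d=-22567/28062
  seg 3: a=1 b=22033/9354 c=-3230/1559 d=3319/9354
  seg 4: a=-1 b=-2317/4677 c=3497/3118 d=-3497/18708
S(15/4) = -1123145/199552

Δ: Δ0=9/2, Δ1=-8, Δ2=4/3, Δ3=-2/3, Δ4=1
row 1: diag=6, rhs=-75; c'=1/6, d'=-25/2
row 2: denom=8−1·1/6=47/6; d'=(56−1·-25/2)/(47/6)=411/47
row 3: denom=12−3·18/47=510/47; d'=(-12−3·411/47)/(510/47)=-599/170
row 4: denom=10−3·47/170=1559/170; d'=(10−3·-599/170)/(1559/170)=3497/1559
back: M4=3497/1559
back: M3=-599/170−47/170·3497/1559=-6460/1559
back: M2=411/47−18/47·-6460/1559=16107/1559
back: M1=-25/2−1/6·16107/1559=-22172/1559
M: M0=0, M1=-22172/1559, M2=16107/1559, M3=-6460/1559, M4=3497/1559, M5=0
seg 0: a=-4, c=M0/2=0, d=(M1−M0)/(6·2)=-5543/4677, b=Δ0−h0·(2M0+M1)/6=86437/9354
seg 1: a=5, c=M1/2=-11086/1559, d=(M2−M1)/(6·1)=38279/9354, b=Δ1−h1·(2M1+M2)/6=-46595/9354
seg 2: a=-3, c=M2/2=16107/3118, d=(M3−M2)/(6·3)=-22567/28062, b=Δ2−h2·(2M2+M3)/6=-32395/4677
seg 3: a=1, c=M3/2=-3230/1559, d=(M4−M3)/(6·3)=3319/9354, b=Δ3−h3·(2M3+M4)/6=22033/9354
seg 4: a=-1, c=M4/2=3497/3118, d=(M5−M4)/(6·2)=-3497/18708, b=Δ4−h4·(2M4+M5)/6=-2317/4677
t_q=15/4 → seg 2, τ=3/4; S=-3+-32395/4677·τ+16107/3118·τ²+-22567/28062·τ³=-1123145/199552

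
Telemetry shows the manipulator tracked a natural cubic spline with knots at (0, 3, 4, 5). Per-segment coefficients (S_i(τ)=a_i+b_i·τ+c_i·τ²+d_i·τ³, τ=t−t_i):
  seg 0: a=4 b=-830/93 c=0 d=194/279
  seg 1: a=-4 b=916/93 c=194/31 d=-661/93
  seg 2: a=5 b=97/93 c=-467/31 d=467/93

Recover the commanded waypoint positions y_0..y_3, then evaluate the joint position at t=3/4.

y_0 = S_0(0) = a_0 = 4
y_1 = S_1(0) = a_1 = -4
y_2 = S_2(0) = a_2 = 5
y_3 = S_2(1) = -4
t_q=3/4 is in segment 0 (τ=3/4); S_0(τ)=-2381/992

y_0=4 y_1=-4 y_2=5 y_3=-4
S(3/4) = -2381/992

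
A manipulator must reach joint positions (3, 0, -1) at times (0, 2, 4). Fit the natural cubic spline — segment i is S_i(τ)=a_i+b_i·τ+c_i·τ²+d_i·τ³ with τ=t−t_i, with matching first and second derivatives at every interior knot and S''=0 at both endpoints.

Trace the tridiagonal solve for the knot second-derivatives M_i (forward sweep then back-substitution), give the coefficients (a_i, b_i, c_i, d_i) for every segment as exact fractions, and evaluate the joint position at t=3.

Δ: Δ0=-3/2, Δ1=-1/2
row 1: diag=8, rhs=6; c'=1/4, d'=3/4
back: M1=3/4
M: M0=0, M1=3/4, M2=0
seg 0: a=3, c=M0/2=0, d=(M1−M0)/(6·2)=1/16, b=Δ0−h0·(2M0+M1)/6=-7/4
seg 1: a=0, c=M1/2=3/8, d=(M2−M1)/(6·2)=-1/16, b=Δ1−h1·(2M1+M2)/6=-1
t_q=3 → seg 1, τ=1; S=0+-1·τ+3/8·τ²+-1/16·τ³=-11/16

  seg 0: a=3 b=-7/4 c=0 d=1/16
  seg 1: a=0 b=-1 c=3/8 d=-1/16
S(3) = -11/16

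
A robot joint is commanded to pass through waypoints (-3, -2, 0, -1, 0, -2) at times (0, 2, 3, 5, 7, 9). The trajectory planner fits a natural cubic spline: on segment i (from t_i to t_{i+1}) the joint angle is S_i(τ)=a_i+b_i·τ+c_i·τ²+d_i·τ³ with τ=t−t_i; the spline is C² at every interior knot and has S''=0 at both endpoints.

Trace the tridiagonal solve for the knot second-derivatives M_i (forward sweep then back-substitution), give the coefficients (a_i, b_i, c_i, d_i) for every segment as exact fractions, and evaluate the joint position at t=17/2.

  seg 0: a=-3 b=-187/954 c=0 d=83/477
  seg 1: a=-2 b=1805/954 c=166/159 d=-893/954
  seg 2: a=0 b=559/477 c=-187/106 d=1771/3816
  seg 3: a=-1 b=-301/954 c=649/636 d=-1169/3816
  seg 4: a=0 b=43/477 c=-130/159 d=65/477
S(17/2) = -1583/1272

Δ: Δ0=1/2, Δ1=2, Δ2=-1/2, Δ3=1/2, Δ4=-1
row 1: diag=6, rhs=9; c'=1/6, d'=3/2
row 2: denom=6−1·1/6=35/6; d'=(-15−1·3/2)/(35/6)=-99/35
row 3: denom=8−2·12/35=256/35; d'=(6−2·-99/35)/(256/35)=51/32
row 4: denom=8−2·35/128=477/64; d'=(-9−2·51/32)/(477/64)=-260/159
back: M4=-260/159
back: M3=51/32−35/128·-260/159=649/318
back: M2=-99/35−12/35·649/318=-187/53
back: M1=3/2−1/6·-187/53=332/159
M: M0=0, M1=332/159, M2=-187/53, M3=649/318, M4=-260/159, M5=0
seg 0: a=-3, c=M0/2=0, d=(M1−M0)/(6·2)=83/477, b=Δ0−h0·(2M0+M1)/6=-187/954
seg 1: a=-2, c=M1/2=166/159, d=(M2−M1)/(6·1)=-893/954, b=Δ1−h1·(2M1+M2)/6=1805/954
seg 2: a=0, c=M2/2=-187/106, d=(M3−M2)/(6·2)=1771/3816, b=Δ2−h2·(2M2+M3)/6=559/477
seg 3: a=-1, c=M3/2=649/636, d=(M4−M3)/(6·2)=-1169/3816, b=Δ3−h3·(2M3+M4)/6=-301/954
seg 4: a=0, c=M4/2=-130/159, d=(M5−M4)/(6·2)=65/477, b=Δ4−h4·(2M4+M5)/6=43/477
t_q=17/2 → seg 4, τ=3/2; S=0+43/477·τ+-130/159·τ²+65/477·τ³=-1583/1272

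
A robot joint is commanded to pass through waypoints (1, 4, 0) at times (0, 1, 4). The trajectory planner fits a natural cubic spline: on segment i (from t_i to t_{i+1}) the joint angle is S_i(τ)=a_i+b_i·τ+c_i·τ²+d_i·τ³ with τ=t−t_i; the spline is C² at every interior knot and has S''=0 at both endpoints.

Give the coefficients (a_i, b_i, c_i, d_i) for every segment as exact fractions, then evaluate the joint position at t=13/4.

Δ: Δ0=3, Δ1=-4/3
row 1: diag=8, rhs=-26; c'=3/8, d'=-13/4
back: M1=-13/4
M: M0=0, M1=-13/4, M2=0
seg 0: a=1, c=M0/2=0, d=(M1−M0)/(6·1)=-13/24, b=Δ0−h0·(2M0+M1)/6=85/24
seg 1: a=4, c=M1/2=-13/8, d=(M2−M1)/(6·3)=13/72, b=Δ1−h1·(2M1+M2)/6=23/12
t_q=13/4 → seg 1, τ=9/4; S=4+23/12·τ+-13/8·τ²+13/72·τ³=1097/512

  seg 0: a=1 b=85/24 c=0 d=-13/24
  seg 1: a=4 b=23/12 c=-13/8 d=13/72
S(13/4) = 1097/512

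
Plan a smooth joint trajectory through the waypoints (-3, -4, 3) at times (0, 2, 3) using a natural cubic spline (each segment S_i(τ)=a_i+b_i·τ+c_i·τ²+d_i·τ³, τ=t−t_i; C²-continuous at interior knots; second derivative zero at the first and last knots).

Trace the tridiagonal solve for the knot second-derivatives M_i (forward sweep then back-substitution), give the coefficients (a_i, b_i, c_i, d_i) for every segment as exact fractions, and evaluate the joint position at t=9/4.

Δ: Δ0=-1/2, Δ1=7
row 1: diag=6, rhs=45; c'=1/6, d'=15/2
back: M1=15/2
M: M0=0, M1=15/2, M2=0
seg 0: a=-3, c=M0/2=0, d=(M1−M0)/(6·2)=5/8, b=Δ0−h0·(2M0+M1)/6=-3
seg 1: a=-4, c=M1/2=15/4, d=(M2−M1)/(6·1)=-5/4, b=Δ1−h1·(2M1+M2)/6=9/2
t_q=9/4 → seg 1, τ=1/4; S=-4+9/2·τ+15/4·τ²+-5/4·τ³=-681/256

  seg 0: a=-3 b=-3 c=0 d=5/8
  seg 1: a=-4 b=9/2 c=15/4 d=-5/4
S(9/4) = -681/256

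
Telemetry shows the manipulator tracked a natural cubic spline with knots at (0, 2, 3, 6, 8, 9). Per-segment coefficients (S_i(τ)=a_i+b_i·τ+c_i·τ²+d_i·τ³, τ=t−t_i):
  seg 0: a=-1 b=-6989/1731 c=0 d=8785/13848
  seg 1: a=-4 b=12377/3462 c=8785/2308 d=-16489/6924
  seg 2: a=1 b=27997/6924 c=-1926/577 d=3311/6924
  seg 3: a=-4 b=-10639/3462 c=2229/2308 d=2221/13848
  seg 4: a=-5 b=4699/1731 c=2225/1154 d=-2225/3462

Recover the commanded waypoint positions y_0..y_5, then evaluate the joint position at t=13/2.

y_0 = S_0(0) = a_0 = -1
y_1 = S_1(0) = a_1 = -4
y_2 = S_2(0) = a_2 = 1
y_3 = S_3(0) = a_3 = -4
y_4 = S_4(0) = a_4 = -5
y_5 = S_4(1) = -1
t_q=13/2 is in segment 3 (τ=1/2); S_3(τ)=-194797/36928

y_0=-1 y_1=-4 y_2=1 y_3=-4 y_4=-5 y_5=-1
S(13/2) = -194797/36928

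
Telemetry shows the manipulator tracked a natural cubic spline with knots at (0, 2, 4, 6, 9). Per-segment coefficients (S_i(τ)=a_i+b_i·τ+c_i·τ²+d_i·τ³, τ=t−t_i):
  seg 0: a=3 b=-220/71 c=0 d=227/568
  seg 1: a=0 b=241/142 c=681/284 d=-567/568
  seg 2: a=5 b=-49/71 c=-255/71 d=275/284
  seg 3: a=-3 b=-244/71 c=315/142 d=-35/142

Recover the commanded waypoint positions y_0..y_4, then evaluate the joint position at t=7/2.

y_0 = S_0(0) = a_0 = 3
y_1 = S_1(0) = a_1 = 0
y_2 = S_2(0) = a_2 = 5
y_3 = S_3(0) = a_3 = -3
y_4 = S_3(3) = 0
t_q=7/2 is in segment 1 (τ=3/2); S_1(τ)=20775/4544

y_0=3 y_1=0 y_2=5 y_3=-3 y_4=0
S(7/2) = 20775/4544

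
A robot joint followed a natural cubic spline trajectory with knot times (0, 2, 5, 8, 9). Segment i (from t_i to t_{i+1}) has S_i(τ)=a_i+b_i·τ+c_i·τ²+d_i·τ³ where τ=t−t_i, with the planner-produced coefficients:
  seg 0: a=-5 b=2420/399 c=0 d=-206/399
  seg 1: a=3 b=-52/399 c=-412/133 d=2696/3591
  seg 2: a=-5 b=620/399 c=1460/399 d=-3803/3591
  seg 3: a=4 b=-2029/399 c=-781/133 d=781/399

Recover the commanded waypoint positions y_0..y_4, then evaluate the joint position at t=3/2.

y_0 = S_0(0) = a_0 = -5
y_1 = S_1(0) = a_1 = 3
y_2 = S_2(0) = a_2 = -5
y_3 = S_3(0) = a_3 = 4
y_4 = S_3(1) = -5
t_q=3/2 is in segment 0 (τ=3/2); S_0(τ)=179/76

y_0=-5 y_1=3 y_2=-5 y_3=4 y_4=-5
S(3/2) = 179/76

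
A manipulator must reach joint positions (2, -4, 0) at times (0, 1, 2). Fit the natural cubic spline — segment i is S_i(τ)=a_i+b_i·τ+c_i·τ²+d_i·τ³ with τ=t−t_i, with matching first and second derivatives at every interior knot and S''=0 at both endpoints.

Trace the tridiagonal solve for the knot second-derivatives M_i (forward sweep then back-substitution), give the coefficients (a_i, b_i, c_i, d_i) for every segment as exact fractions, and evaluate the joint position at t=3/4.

Δ: Δ0=-6, Δ1=4
row 1: diag=4, rhs=60; c'=1/4, d'=15
back: M1=15
M: M0=0, M1=15, M2=0
seg 0: a=2, c=M0/2=0, d=(M1−M0)/(6·1)=5/2, b=Δ0−h0·(2M0+M1)/6=-17/2
seg 1: a=-4, c=M1/2=15/2, d=(M2−M1)/(6·1)=-5/2, b=Δ1−h1·(2M1+M2)/6=-1
t_q=3/4 → seg 0, τ=3/4; S=2+-17/2·τ+0·τ²+5/2·τ³=-425/128

  seg 0: a=2 b=-17/2 c=0 d=5/2
  seg 1: a=-4 b=-1 c=15/2 d=-5/2
S(3/4) = -425/128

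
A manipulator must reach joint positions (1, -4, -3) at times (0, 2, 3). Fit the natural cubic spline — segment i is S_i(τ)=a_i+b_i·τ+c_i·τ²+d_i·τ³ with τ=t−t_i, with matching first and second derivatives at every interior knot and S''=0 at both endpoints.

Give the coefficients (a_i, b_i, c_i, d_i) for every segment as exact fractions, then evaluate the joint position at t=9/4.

  seg 0: a=1 b=-11/3 c=0 d=7/24
  seg 1: a=-4 b=-1/6 c=7/4 d=-7/12
S(9/4) = -1009/256

Δ: Δ0=-5/2, Δ1=1
row 1: diag=6, rhs=21; c'=1/6, d'=7/2
back: M1=7/2
M: M0=0, M1=7/2, M2=0
seg 0: a=1, c=M0/2=0, d=(M1−M0)/(6·2)=7/24, b=Δ0−h0·(2M0+M1)/6=-11/3
seg 1: a=-4, c=M1/2=7/4, d=(M2−M1)/(6·1)=-7/12, b=Δ1−h1·(2M1+M2)/6=-1/6
t_q=9/4 → seg 1, τ=1/4; S=-4+-1/6·τ+7/4·τ²+-7/12·τ³=-1009/256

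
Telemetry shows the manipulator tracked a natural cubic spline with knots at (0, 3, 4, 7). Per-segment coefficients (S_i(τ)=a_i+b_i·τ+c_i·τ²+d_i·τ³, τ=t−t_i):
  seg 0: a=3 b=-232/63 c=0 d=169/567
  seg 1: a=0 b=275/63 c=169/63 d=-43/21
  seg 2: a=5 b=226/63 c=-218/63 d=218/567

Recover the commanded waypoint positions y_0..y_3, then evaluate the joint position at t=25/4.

y_0=3 y_1=0 y_2=5 y_3=-5
S(25/4) = -15/224

y_0 = S_0(0) = a_0 = 3
y_1 = S_1(0) = a_1 = 0
y_2 = S_2(0) = a_2 = 5
y_3 = S_2(3) = -5
t_q=25/4 is in segment 2 (τ=9/4); S_2(τ)=-15/224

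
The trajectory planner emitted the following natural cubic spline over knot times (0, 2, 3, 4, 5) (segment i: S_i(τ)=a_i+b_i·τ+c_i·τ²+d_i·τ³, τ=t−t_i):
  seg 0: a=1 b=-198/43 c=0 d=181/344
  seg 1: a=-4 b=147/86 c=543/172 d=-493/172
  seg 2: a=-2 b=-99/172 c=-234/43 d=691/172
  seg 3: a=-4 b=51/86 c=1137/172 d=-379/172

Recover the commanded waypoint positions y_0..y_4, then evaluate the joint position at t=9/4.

y_0 = S_0(0) = a_0 = 1
y_1 = S_1(0) = a_1 = -4
y_2 = S_2(0) = a_2 = -2
y_3 = S_3(0) = a_3 = -4
y_4 = S_3(1) = 1
t_q=9/4 is in segment 1 (τ=1/4); S_1(τ)=-37649/11008

y_0=1 y_1=-4 y_2=-2 y_3=-4 y_4=1
S(9/4) = -37649/11008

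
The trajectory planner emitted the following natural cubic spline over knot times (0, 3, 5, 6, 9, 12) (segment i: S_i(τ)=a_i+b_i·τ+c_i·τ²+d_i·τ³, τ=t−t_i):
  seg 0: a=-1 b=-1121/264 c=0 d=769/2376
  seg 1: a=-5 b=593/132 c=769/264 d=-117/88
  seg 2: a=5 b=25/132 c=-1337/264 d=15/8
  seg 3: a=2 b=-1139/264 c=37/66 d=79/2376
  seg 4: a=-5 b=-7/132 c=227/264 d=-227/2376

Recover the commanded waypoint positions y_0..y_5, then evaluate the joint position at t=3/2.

y_0=-1 y_1=-5 y_2=5 y_3=2 y_4=-5 y_5=0
S(3/2) = -4419/704

y_0 = S_0(0) = a_0 = -1
y_1 = S_1(0) = a_1 = -5
y_2 = S_2(0) = a_2 = 5
y_3 = S_3(0) = a_3 = 2
y_4 = S_4(0) = a_4 = -5
y_5 = S_4(3) = 0
t_q=3/2 is in segment 0 (τ=3/2); S_0(τ)=-4419/704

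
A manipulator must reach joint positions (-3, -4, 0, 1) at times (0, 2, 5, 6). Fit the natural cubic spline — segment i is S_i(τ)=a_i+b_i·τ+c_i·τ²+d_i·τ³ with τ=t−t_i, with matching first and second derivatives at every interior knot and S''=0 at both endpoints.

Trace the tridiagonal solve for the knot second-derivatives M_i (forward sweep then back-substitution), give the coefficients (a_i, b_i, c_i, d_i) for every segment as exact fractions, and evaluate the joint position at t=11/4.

Δ: Δ0=-1/2, Δ1=4/3, Δ2=1
row 1: diag=10, rhs=11; c'=3/10, d'=11/10
row 2: denom=8−3·3/10=71/10; d'=(-2−3·11/10)/(71/10)=-53/71
back: M2=-53/71
back: M1=11/10−3/10·-53/71=94/71
M: M0=0, M1=94/71, M2=-53/71, M3=0
seg 0: a=-3, c=M0/2=0, d=(M1−M0)/(6·2)=47/426, b=Δ0−h0·(2M0+M1)/6=-401/426
seg 1: a=-4, c=M1/2=47/71, d=(M2−M1)/(6·3)=-49/426, b=Δ1−h1·(2M1+M2)/6=163/426
seg 2: a=0, c=M2/2=-53/142, d=(M3−M2)/(6·1)=53/426, b=Δ2−h2·(2M2+M3)/6=266/213
t_q=11/4 → seg 1, τ=3/4; S=-4+163/426·τ+47/71·τ²+-49/426·τ³=-30801/9088

  seg 0: a=-3 b=-401/426 c=0 d=47/426
  seg 1: a=-4 b=163/426 c=47/71 d=-49/426
  seg 2: a=0 b=266/213 c=-53/142 d=53/426
S(11/4) = -30801/9088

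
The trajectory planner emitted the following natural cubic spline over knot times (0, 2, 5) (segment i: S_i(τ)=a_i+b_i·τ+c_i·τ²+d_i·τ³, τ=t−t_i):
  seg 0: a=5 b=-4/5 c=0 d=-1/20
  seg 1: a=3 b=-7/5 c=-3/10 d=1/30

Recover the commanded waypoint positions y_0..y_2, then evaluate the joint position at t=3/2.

y_0=5 y_1=3 y_2=-3
S(3/2) = 581/160

y_0 = S_0(0) = a_0 = 5
y_1 = S_1(0) = a_1 = 3
y_2 = S_1(3) = -3
t_q=3/2 is in segment 0 (τ=3/2); S_0(τ)=581/160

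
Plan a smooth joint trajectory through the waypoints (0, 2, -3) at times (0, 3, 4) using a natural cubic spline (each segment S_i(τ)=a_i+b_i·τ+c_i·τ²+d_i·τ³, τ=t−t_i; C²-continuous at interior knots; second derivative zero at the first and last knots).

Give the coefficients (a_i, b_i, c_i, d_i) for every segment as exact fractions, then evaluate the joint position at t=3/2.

  seg 0: a=0 b=67/24 c=0 d=-17/72
  seg 1: a=2 b=-43/12 c=-17/8 d=17/24
S(3/2) = 217/64

Δ: Δ0=2/3, Δ1=-5
row 1: diag=8, rhs=-34; c'=1/8, d'=-17/4
back: M1=-17/4
M: M0=0, M1=-17/4, M2=0
seg 0: a=0, c=M0/2=0, d=(M1−M0)/(6·3)=-17/72, b=Δ0−h0·(2M0+M1)/6=67/24
seg 1: a=2, c=M1/2=-17/8, d=(M2−M1)/(6·1)=17/24, b=Δ1−h1·(2M1+M2)/6=-43/12
t_q=3/2 → seg 0, τ=3/2; S=0+67/24·τ+0·τ²+-17/72·τ³=217/64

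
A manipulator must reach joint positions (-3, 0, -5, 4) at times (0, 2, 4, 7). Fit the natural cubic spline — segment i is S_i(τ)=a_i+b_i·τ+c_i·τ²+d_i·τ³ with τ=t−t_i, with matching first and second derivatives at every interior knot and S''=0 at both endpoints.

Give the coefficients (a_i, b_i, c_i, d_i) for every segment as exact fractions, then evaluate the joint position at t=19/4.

  seg 0: a=-3 b=54/19 c=0 d=-51/152
  seg 1: a=0 b=-45/38 c=-153/76 d=103/152
  seg 2: a=-5 b=-21/19 c=39/19 d=-13/57
S(19/4) = -5801/1216

Δ: Δ0=3/2, Δ1=-5/2, Δ2=3
row 1: diag=8, rhs=-24; c'=1/4, d'=-3
row 2: denom=10−2·1/4=19/2; d'=(33−2·-3)/(19/2)=78/19
back: M2=78/19
back: M1=-3−1/4·78/19=-153/38
M: M0=0, M1=-153/38, M2=78/19, M3=0
seg 0: a=-3, c=M0/2=0, d=(M1−M0)/(6·2)=-51/152, b=Δ0−h0·(2M0+M1)/6=54/19
seg 1: a=0, c=M1/2=-153/76, d=(M2−M1)/(6·2)=103/152, b=Δ1−h1·(2M1+M2)/6=-45/38
seg 2: a=-5, c=M2/2=39/19, d=(M3−M2)/(6·3)=-13/57, b=Δ2−h2·(2M2+M3)/6=-21/19
t_q=19/4 → seg 2, τ=3/4; S=-5+-21/19·τ+39/19·τ²+-13/57·τ³=-5801/1216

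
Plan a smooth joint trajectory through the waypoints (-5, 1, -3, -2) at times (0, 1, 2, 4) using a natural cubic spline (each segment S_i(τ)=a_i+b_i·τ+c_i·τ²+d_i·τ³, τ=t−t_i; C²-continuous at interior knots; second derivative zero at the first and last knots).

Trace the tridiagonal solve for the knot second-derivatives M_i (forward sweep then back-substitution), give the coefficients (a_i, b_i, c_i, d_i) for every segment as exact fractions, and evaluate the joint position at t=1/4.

  seg 0: a=-5 b=405/46 c=0 d=-129/46
  seg 1: a=1 b=9/23 c=-387/46 d=185/46
  seg 2: a=-3 b=-201/46 c=84/23 d=-14/23
S(1/4) = -8369/2944

Δ: Δ0=6, Δ1=-4, Δ2=1/2
row 1: diag=4, rhs=-60; c'=1/4, d'=-15
row 2: denom=6−1·1/4=23/4; d'=(27−1·-15)/(23/4)=168/23
back: M2=168/23
back: M1=-15−1/4·168/23=-387/23
M: M0=0, M1=-387/23, M2=168/23, M3=0
seg 0: a=-5, c=M0/2=0, d=(M1−M0)/(6·1)=-129/46, b=Δ0−h0·(2M0+M1)/6=405/46
seg 1: a=1, c=M1/2=-387/46, d=(M2−M1)/(6·1)=185/46, b=Δ1−h1·(2M1+M2)/6=9/23
seg 2: a=-3, c=M2/2=84/23, d=(M3−M2)/(6·2)=-14/23, b=Δ2−h2·(2M2+M3)/6=-201/46
t_q=1/4 → seg 0, τ=1/4; S=-5+405/46·τ+0·τ²+-129/46·τ³=-8369/2944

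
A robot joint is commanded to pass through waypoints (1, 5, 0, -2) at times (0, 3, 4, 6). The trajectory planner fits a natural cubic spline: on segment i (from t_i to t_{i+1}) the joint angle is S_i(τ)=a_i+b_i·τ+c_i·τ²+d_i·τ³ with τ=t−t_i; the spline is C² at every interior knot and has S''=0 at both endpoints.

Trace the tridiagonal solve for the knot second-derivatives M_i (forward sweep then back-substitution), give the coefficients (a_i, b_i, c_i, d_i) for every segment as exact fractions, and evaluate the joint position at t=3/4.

Δ: Δ0=4/3, Δ1=-5, Δ2=-1
row 1: diag=8, rhs=-38; c'=1/8, d'=-19/4
row 2: denom=6−1·1/8=47/8; d'=(24−1·-19/4)/(47/8)=230/47
back: M2=230/47
back: M1=-19/4−1/8·230/47=-252/47
M: M0=0, M1=-252/47, M2=230/47, M3=0
seg 0: a=1, c=M0/2=0, d=(M1−M0)/(6·3)=-14/47, b=Δ0−h0·(2M0+M1)/6=566/141
seg 1: a=5, c=M1/2=-126/47, d=(M2−M1)/(6·1)=241/141, b=Δ1−h1·(2M1+M2)/6=-568/141
seg 2: a=0, c=M2/2=115/47, d=(M3−M2)/(6·2)=-115/282, b=Δ2−h2·(2M2+M3)/6=-601/141
t_q=3/4 → seg 0, τ=3/4; S=1+566/141·τ+0·τ²+-14/47·τ³=5843/1504

  seg 0: a=1 b=566/141 c=0 d=-14/47
  seg 1: a=5 b=-568/141 c=-126/47 d=241/141
  seg 2: a=0 b=-601/141 c=115/47 d=-115/282
S(3/4) = 5843/1504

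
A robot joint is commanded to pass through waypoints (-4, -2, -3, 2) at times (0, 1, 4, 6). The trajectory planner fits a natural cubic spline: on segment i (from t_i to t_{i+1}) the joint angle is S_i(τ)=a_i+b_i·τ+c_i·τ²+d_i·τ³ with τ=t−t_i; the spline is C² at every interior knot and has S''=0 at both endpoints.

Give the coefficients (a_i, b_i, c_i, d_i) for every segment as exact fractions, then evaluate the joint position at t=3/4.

Δ: Δ0=2, Δ1=-1/3, Δ2=5/2
row 1: diag=8, rhs=-14; c'=3/8, d'=-7/4
row 2: denom=10−3·3/8=71/8; d'=(17−3·-7/4)/(71/8)=178/71
back: M2=178/71
back: M1=-7/4−3/8·178/71=-191/71
M: M0=0, M1=-191/71, M2=178/71, M3=0
seg 0: a=-4, c=M0/2=0, d=(M1−M0)/(6·1)=-191/426, b=Δ0−h0·(2M0+M1)/6=1043/426
seg 1: a=-2, c=M1/2=-191/142, d=(M2−M1)/(6·3)=41/142, b=Δ1−h1·(2M1+M2)/6=235/213
seg 2: a=-3, c=M2/2=89/71, d=(M3−M2)/(6·2)=-89/426, b=Δ2−h2·(2M2+M3)/6=353/426
t_q=3/4 → seg 0, τ=3/4; S=-4+1043/426·τ+0·τ²+-191/426·τ³=-21383/9088

  seg 0: a=-4 b=1043/426 c=0 d=-191/426
  seg 1: a=-2 b=235/213 c=-191/142 d=41/142
  seg 2: a=-3 b=353/426 c=89/71 d=-89/426
S(3/4) = -21383/9088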